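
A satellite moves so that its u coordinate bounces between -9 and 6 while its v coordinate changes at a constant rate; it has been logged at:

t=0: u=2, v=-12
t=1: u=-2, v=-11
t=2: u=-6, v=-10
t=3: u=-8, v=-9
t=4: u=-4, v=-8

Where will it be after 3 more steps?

The u coordinate reflects between -9 and 6, moving 4 per step.
  step 5: -4 → 0
  step 6: 0 → 4
  step 7: 4 → 4
The v coordinate changes by +1 each step: at step 7 it is -5.

u=4, v=-5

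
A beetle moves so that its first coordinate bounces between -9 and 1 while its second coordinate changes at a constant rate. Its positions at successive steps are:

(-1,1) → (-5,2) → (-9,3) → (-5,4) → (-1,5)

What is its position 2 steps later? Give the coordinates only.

(-5,7)

The first coordinate reflects between -9 and 1, moving 4 per step.
  step 5: -1 → -1
  step 6: -1 → -5
The second coordinate changes by +1 each step: at step 6 it is 7.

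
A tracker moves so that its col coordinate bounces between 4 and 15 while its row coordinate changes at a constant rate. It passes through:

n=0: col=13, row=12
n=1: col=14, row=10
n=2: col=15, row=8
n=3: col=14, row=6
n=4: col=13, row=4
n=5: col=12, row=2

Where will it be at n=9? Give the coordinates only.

The col coordinate travels 1 per step and bounces off the walls at 4 and 15.
  step 6: 12 → 11
  step 7: 11 → 10
  step 8: 10 → 9
  step 9: 9 → 8
The row coordinate changes by -2 each step: at step 9 it is -6.

col=8, row=-6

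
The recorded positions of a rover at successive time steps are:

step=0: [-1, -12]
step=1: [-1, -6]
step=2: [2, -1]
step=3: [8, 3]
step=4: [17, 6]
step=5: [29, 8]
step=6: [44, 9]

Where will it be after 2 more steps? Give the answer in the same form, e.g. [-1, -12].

[83, 8]

First differences are [+0, +6], [+3, +5], [+6, +4], [+9, +3], [+12, +2], [+15, +1]; their common second difference is [+3, -1] (constant acceleration).
step 7: [44, 9] + [+18, +0] → [62, 9]
step 8: [62, 9] + [+21, -1] → [83, 8]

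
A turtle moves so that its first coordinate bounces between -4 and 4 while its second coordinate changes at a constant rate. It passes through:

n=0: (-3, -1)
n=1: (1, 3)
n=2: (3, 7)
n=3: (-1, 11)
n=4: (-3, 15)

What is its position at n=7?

(-1, 27)

The first coordinate reflects between -4 and 4, moving 4 per step.
  step 5: -3 → 1
  step 6: 1 → 3
  step 7: 3 → -1
The second coordinate changes by +4 each step: at step 7 it is 27.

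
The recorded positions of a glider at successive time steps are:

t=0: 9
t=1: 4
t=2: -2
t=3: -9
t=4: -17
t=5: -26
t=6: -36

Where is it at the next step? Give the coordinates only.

-47

Successive displacements: -5, -6, -7, -8, -9, -10 — each changes by -1.
step 7: -36 − 11 → -47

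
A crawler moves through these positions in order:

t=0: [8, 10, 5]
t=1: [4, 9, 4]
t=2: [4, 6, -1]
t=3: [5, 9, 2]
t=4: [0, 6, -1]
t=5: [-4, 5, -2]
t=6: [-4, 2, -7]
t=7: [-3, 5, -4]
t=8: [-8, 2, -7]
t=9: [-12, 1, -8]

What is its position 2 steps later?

[-11, 1, -10]

Step-to-step displacements: [-4, -1, -1], [+0, -3, -5], [+1, +3, +3], [-5, -3, -3], [-4, -1, -1], [+0, -3, -5], [+1, +3, +3], [-5, -3, -3], [-4, -1, -1] — a repeating cycle of length 4.
step 10: apply [+0, -3, -5] → [-12, -2, -13]
step 11: apply [+1, +3, +3] → [-11, 1, -10]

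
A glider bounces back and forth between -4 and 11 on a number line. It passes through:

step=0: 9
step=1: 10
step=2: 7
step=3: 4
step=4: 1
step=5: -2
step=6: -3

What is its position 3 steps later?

6

The value reflects between -4 and 11, moving 3 per step.
  step 7: -3 → 0
  step 8: 0 → 3
  step 9: 3 → 6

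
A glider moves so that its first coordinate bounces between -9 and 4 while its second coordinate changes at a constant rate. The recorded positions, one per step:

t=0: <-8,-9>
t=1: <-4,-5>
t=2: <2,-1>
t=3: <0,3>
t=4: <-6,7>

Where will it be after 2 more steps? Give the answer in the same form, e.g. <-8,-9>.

<0,15>

The first coordinate reflects between -9 and 4, moving 6 per step.
  step 5: -6 → -6
  step 6: -6 → 0
The second coordinate changes by +4 each step: at step 6 it is 15.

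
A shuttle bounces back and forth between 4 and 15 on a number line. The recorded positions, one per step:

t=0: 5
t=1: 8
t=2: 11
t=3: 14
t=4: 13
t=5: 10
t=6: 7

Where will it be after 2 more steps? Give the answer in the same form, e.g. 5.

7

The value travels 3 per step and bounces off the walls at 4 and 15.
  step 7: 7 → 4
  step 8: 4 → 7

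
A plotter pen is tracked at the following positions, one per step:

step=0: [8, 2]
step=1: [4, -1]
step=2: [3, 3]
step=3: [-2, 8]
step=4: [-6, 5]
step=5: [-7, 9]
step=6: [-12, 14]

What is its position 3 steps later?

[-22, 20]

Step-to-step displacements: [-4, -3], [-1, +4], [-5, +5], [-4, -3], [-1, +4], [-5, +5] — a repeating cycle of length 3.
step 7: apply [-4, -3] → [-16, 11]
step 8: apply [-1, +4] → [-17, 15]
step 9: apply [-5, +5] → [-22, 20]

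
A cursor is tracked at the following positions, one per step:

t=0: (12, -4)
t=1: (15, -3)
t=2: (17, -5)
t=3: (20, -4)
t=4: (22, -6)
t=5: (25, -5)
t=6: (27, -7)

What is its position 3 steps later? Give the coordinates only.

Differencing gives (+3, +1), (+2, -2), (+3, +1), (+2, -2), (+3, +1), (+2, -2). This is the pattern (+3, +1), (+2, -2) repeated.
step 7: apply (+3, +1) → (30, -6)
step 8: apply (+2, -2) → (32, -8)
step 9: apply (+3, +1) → (35, -7)

(35, -7)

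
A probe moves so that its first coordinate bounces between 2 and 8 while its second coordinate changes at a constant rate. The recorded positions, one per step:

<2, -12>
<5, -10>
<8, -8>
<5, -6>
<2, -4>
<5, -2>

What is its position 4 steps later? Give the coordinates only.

<5, 6>

The first coordinate reflects between 2 and 8, moving 3 per step.
  step 6: 5 → 8
  step 7: 8 → 5
  step 8: 5 → 2
  step 9: 2 → 5
The second coordinate changes by +2 each step: at step 9 it is 6.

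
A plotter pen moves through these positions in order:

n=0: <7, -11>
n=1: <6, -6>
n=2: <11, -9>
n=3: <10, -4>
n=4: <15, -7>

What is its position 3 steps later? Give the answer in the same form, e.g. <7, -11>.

The moves between consecutive positions are <-1, +5>, <+5, -3>, <-1, +5>, <+5, -3>; they repeat the 2-cycle [<-1, +5>, <+5, -3>].
step 5: apply <-1, +5> → <14, -2>
step 6: apply <+5, -3> → <19, -5>
step 7: apply <-1, +5> → <18, 0>

<18, 0>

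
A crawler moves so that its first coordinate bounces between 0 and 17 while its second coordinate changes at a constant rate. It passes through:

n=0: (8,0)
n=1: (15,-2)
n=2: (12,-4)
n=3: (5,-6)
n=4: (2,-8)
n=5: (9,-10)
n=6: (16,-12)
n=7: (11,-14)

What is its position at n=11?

The first coordinate reflects between 0 and 17, moving 7 per step.
  step 8: 11 → 4
  step 9: 4 → 3
  step 10: 3 → 10
  step 11: 10 → 17
The second coordinate changes by -2 each step: at step 11 it is -22.

(17,-22)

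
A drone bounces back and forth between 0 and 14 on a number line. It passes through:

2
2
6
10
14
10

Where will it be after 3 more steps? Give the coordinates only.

2

The value travels 4 per step and bounces off the walls at 0 and 14.
  step 6: 10 → 6
  step 7: 6 → 2
  step 8: 2 → 2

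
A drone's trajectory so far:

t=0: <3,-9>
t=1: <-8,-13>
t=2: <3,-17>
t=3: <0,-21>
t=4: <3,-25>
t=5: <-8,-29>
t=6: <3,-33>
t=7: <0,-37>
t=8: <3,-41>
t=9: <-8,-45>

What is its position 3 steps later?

<3,-57>

First: cycles through 3, -8, 3, 0 every 4 steps. Step 12 lands at position 0 of the cycle → 3.
Second: linear, -4 per step → -57 at step 12.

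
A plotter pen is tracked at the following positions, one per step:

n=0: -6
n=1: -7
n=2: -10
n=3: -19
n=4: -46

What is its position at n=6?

Step-to-step displacements: -1, -3, -9, -27; each is 3× the previous.
step 5: -46 − 81 → -127
step 6: -127 − 243 → -370

-370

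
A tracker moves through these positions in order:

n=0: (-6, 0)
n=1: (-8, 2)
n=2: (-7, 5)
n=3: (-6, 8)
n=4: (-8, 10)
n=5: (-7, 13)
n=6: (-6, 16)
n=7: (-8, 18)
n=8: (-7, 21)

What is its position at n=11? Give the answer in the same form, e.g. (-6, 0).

(-7, 29)

The moves between consecutive positions are (-2, +2), (+1, +3), (+1, +3), (-2, +2), (+1, +3), (+1, +3), (-2, +2), (+1, +3); they repeat the 3-cycle [(-2, +2), (+1, +3), (+1, +3)].
step 9: apply (+1, +3) → (-6, 24)
step 10: apply (-2, +2) → (-8, 26)
step 11: apply (+1, +3) → (-7, 29)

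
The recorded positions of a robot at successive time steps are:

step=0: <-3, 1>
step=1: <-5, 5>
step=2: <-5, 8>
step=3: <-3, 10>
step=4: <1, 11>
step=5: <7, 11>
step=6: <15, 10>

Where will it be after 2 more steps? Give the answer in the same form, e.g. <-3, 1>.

Taking differences between consecutive positions: <-2, +4>, <+0, +3>, <+2, +2>, <+4, +1>, <+6, +0>, <+8, -1>. These grow by <+2, -1> each step.
step 7: <15, 10> + <+10, -2> → <25, 8>
step 8: <25, 8> + <+12, -3> → <37, 5>

<37, 5>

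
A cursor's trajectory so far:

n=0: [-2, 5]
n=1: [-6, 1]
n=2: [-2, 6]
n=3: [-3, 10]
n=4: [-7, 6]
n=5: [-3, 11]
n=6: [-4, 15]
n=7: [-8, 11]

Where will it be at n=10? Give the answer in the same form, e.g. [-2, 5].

Differencing gives [-4, -4], [+4, +5], [-1, +4], [-4, -4], [+4, +5], [-1, +4], [-4, -4]. This is the pattern [-4, -4], [+4, +5], [-1, +4] repeated.
step 8: apply [+4, +5] → [-4, 16]
step 9: apply [-1, +4] → [-5, 20]
step 10: apply [-4, -4] → [-9, 16]

[-9, 16]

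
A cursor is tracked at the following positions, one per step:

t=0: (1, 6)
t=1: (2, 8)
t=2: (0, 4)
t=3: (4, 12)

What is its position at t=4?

Step-to-step displacements: (+1, +2), (-2, -4), (+4, +8); each is -2× the previous.
step 4: (4, 12) + (-8, -16) → (-4, -4)

(-4, -4)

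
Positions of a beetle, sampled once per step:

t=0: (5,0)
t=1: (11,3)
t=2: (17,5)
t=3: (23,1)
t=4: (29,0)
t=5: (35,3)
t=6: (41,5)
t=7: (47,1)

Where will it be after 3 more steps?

(65,5)

First: linear, +6 per step → 65 at step 10.
Second: cycles through 0, 3, 5, 1 every 4 steps. Step 10 lands at position 2 of the cycle → 5.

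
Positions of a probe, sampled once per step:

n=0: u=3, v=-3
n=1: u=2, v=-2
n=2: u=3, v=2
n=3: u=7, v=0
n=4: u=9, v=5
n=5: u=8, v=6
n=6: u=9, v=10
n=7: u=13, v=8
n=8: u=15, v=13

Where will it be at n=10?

u=15, v=18

Differencing gives (-1, +1), (+1, +4), (+4, -2), (+2, +5), (-1, +1), (+1, +4), (+4, -2), (+2, +5). This is the pattern (-1, +1), (+1, +4), (+4, -2), (+2, +5) repeated.
step 9: apply (-1, +1) → u=14, v=14
step 10: apply (+1, +4) → u=15, v=18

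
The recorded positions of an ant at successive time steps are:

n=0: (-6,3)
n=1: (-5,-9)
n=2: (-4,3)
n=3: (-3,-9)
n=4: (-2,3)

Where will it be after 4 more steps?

The first coordinate changes by +1 each step, so at step 8 it is -6 + 8·(1) = 2.
The second coordinate repeats the cycle [3, -9] with period 2; step 8 mod 2 = 0, giving 3.

(2,3)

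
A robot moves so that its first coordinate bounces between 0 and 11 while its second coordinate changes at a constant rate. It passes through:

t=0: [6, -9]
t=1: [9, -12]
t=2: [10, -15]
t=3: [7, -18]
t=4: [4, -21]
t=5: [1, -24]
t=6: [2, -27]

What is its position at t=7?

The first coordinate reflects between 0 and 11, moving 3 per step.
  step 7: 2 → 5
The second coordinate changes by -3 each step: at step 7 it is -30.

[5, -30]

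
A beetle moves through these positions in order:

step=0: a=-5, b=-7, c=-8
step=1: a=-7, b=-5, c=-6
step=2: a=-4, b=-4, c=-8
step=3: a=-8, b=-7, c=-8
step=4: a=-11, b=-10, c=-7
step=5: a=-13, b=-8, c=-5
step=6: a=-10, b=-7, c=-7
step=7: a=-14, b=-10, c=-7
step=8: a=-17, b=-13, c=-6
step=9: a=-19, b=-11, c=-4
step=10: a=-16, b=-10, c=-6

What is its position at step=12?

a=-23, b=-16, c=-5

The moves between consecutive positions are (-2,+2,+2), (+3,+1,-2), (-4,-3,+0), (-3,-3,+1), (-2,+2,+2), (+3,+1,-2), (-4,-3,+0), (-3,-3,+1), (-2,+2,+2), (+3,+1,-2); they repeat the 4-cycle [(-2,+2,+2), (+3,+1,-2), (-4,-3,+0), (-3,-3,+1)].
step 11: apply (-4,-3,+0) → a=-20, b=-13, c=-6
step 12: apply (-3,-3,+1) → a=-23, b=-16, c=-5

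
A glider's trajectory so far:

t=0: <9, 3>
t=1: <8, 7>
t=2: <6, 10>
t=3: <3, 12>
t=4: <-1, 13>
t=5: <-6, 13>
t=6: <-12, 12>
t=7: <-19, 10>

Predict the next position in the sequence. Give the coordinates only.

Taking differences between consecutive positions: <-1, +4>, <-2, +3>, <-3, +2>, <-4, +1>, <-5, +0>, <-6, -1>, <-7, -2>. These grow by <-1, -1> each step.
step 8: <-19, 10> + <-8, -3> → <-27, 7>

<-27, 7>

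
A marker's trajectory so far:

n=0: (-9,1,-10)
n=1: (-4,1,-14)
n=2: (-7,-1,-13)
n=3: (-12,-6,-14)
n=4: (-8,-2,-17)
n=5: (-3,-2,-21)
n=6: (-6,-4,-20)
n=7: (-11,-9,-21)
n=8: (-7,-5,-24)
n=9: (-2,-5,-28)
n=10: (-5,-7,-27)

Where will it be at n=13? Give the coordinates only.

(-1,-8,-35)

Step-to-step displacements: (+5,+0,-4), (-3,-2,+1), (-5,-5,-1), (+4,+4,-3), (+5,+0,-4), (-3,-2,+1), (-5,-5,-1), (+4,+4,-3), (+5,+0,-4), (-3,-2,+1) — a repeating cycle of length 4.
step 11: apply (-5,-5,-1) → (-10,-12,-28)
step 12: apply (+4,+4,-3) → (-6,-8,-31)
step 13: apply (+5,+0,-4) → (-1,-8,-35)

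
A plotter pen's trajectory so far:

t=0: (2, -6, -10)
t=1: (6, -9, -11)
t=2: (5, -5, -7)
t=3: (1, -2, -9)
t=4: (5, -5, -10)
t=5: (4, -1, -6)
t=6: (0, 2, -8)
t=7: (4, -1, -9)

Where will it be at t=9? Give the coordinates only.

Differencing gives (+4, -3, -1), (-1, +4, +4), (-4, +3, -2), (+4, -3, -1), (-1, +4, +4), (-4, +3, -2), (+4, -3, -1). This is the pattern (+4, -3, -1), (-1, +4, +4), (-4, +3, -2) repeated.
step 8: apply (-1, +4, +4) → (3, 3, -5)
step 9: apply (-4, +3, -2) → (-1, 6, -7)

(-1, 6, -7)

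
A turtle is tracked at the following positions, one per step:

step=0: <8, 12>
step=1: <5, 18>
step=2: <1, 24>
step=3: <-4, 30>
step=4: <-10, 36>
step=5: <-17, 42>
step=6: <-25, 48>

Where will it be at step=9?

<-55, 66>

Taking differences between consecutive positions: <-3, +6>, <-4, +6>, <-5, +6>, <-6, +6>, <-7, +6>, <-8, +6>. These grow by <-1, +0> each step.
step 7: <-25, 48> + <-9, +6> → <-34, 54>
step 8: <-34, 54> + <-10, +6> → <-44, 60>
step 9: <-44, 60> + <-11, +6> → <-55, 66>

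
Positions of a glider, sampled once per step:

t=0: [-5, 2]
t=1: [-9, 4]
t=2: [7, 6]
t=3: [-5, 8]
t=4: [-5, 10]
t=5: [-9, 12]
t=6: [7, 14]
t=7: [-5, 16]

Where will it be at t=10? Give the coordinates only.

[7, 22]

The first coordinate repeats the cycle [-5, -9, 7, -5] with period 4; step 10 mod 4 = 2, giving 7.
The second coordinate changes by +2 each step, so at step 10 it is 2 + 10·(2) = 22.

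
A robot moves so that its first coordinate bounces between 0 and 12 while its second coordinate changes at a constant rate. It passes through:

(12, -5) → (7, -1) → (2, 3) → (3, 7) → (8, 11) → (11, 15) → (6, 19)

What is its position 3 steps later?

(9, 31)

The first coordinate travels 5 per step and bounces off the walls at 0 and 12.
  step 7: 6 → 1
  step 8: 1 → 4
  step 9: 4 → 9
The second coordinate changes by +4 each step: at step 9 it is 31.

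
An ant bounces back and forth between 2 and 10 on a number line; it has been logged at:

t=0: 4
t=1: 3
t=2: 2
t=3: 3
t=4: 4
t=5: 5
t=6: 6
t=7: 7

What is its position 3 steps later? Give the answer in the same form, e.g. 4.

The value reflects between 2 and 10, moving 1 per step.
  step 8: 7 → 8
  step 9: 8 → 9
  step 10: 9 → 10

10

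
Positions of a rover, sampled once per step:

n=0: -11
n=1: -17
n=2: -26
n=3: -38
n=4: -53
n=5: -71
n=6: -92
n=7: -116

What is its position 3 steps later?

Successive displacements: -6, -9, -12, -15, -18, -21, -24 — each changes by -3.
step 8: -116 − 27 → -143
step 9: -143 − 30 → -173
step 10: -173 − 33 → -206

-206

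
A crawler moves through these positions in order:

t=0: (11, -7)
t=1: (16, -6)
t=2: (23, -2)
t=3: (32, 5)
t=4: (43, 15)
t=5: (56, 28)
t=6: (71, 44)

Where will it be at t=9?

(128, 110)

Successive displacements: (+5, +1), (+7, +4), (+9, +7), (+11, +10), (+13, +13), (+15, +16) — each changes by (+2, +3).
step 7: (71, 44) + (+17, +19) → (88, 63)
step 8: (88, 63) + (+19, +22) → (107, 85)
step 9: (107, 85) + (+21, +25) → (128, 110)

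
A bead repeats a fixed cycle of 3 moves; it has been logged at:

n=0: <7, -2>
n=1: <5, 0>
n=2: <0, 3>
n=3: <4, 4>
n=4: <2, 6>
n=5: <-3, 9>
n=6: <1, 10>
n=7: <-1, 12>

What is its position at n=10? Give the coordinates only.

The moves between consecutive positions are <-2, +2>, <-5, +3>, <+4, +1>, <-2, +2>, <-5, +3>, <+4, +1>, <-2, +2>; they repeat the 3-cycle [<-2, +2>, <-5, +3>, <+4, +1>].
step 8: apply <-5, +3> → <-6, 15>
step 9: apply <+4, +1> → <-2, 16>
step 10: apply <-2, +2> → <-4, 18>

<-4, 18>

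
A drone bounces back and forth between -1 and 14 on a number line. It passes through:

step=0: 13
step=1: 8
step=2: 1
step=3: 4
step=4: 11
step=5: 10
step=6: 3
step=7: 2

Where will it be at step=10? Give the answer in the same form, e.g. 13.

The value travels 7 per step and bounces off the walls at -1 and 14.
  step 8: 2 → 9
  step 9: 9 → 12
  step 10: 12 → 5

5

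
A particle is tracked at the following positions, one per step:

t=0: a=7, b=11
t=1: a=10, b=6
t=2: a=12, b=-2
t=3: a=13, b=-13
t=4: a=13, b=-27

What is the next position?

a=12, b=-44

Taking differences between consecutive positions: (+3, -5), (+2, -8), (+1, -11), (+0, -14). These grow by (-1, -3) each step.
step 5: a=13, b=-27 + (-1, -17) → a=12, b=-44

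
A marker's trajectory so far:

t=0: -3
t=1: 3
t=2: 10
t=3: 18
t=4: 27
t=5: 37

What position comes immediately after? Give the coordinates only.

Taking differences between consecutive positions: +6, +7, +8, +9, +10. These grow by +1 each step.
step 6: 37 + 11 → 48

48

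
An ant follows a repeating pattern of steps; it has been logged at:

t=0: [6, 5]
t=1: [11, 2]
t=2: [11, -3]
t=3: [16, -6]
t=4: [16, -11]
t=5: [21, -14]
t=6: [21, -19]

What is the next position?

Differencing gives [+5, -3], [+0, -5], [+5, -3], [+0, -5], [+5, -3], [+0, -5]. This is the pattern [+5, -3], [+0, -5] repeated.
step 7: apply [+5, -3] → [26, -22]

[26, -22]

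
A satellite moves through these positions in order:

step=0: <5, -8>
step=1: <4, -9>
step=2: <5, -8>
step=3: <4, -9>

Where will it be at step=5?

Consecutive displacements <-1, -1>, <+1, +1>, <-1, -1> scale by a factor of -1 each step.
step 4: <4, -9> + <+1, +1> → <5, -8>
step 5: <5, -8> + <-1, -1> → <4, -9>

<4, -9>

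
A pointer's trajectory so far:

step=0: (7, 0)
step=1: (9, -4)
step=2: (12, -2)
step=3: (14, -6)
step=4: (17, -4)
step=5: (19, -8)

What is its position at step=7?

(24, -10)

Differencing gives (+2, -4), (+3, +2), (+2, -4), (+3, +2), (+2, -4). This is the pattern (+2, -4), (+3, +2) repeated.
step 6: apply (+3, +2) → (22, -6)
step 7: apply (+2, -4) → (24, -10)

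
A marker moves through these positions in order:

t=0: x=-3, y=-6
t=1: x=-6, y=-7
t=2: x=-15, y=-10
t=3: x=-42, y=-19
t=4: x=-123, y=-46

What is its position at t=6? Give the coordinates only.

Step-to-step displacements: (-3, -1), (-9, -3), (-27, -9), (-81, -27); each is 3× the previous.
step 5: x=-123, y=-46 + (-243, -81) → x=-366, y=-127
step 6: x=-366, y=-127 + (-729, -243) → x=-1095, y=-370

x=-1095, y=-370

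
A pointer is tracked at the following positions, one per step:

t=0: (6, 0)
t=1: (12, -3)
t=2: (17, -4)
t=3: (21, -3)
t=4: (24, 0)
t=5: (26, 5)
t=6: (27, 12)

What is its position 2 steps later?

(26, 32)

Taking differences between consecutive positions: (+6, -3), (+5, -1), (+4, +1), (+3, +3), (+2, +5), (+1, +7). These grow by (-1, +2) each step.
step 7: (27, 12) + (+0, +9) → (27, 21)
step 8: (27, 21) + (-1, +11) → (26, 32)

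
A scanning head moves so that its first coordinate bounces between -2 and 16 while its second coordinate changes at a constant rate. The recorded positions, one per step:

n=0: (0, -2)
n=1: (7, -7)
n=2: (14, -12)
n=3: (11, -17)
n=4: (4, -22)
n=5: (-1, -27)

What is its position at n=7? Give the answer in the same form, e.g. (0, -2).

The first coordinate reflects between -2 and 16, moving 7 per step.
  step 6: -1 → 6
  step 7: 6 → 13
The second coordinate changes by -5 each step: at step 7 it is -37.

(13, -37)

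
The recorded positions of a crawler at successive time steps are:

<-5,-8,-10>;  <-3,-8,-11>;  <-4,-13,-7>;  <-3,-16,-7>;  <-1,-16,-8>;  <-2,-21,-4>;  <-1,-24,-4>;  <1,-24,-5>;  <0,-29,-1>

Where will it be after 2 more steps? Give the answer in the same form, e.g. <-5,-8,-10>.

Step-to-step displacements: <+2,+0,-1>, <-1,-5,+4>, <+1,-3,+0>, <+2,+0,-1>, <-1,-5,+4>, <+1,-3,+0>, <+2,+0,-1>, <-1,-5,+4> — a repeating cycle of length 3.
step 9: apply <+1,-3,+0> → <1,-32,-1>
step 10: apply <+2,+0,-1> → <3,-32,-2>

<3,-32,-2>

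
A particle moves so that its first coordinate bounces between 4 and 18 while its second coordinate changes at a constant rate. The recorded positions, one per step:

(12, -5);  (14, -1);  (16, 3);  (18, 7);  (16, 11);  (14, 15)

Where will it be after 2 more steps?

The first coordinate reflects between 4 and 18, moving 2 per step.
  step 6: 14 → 12
  step 7: 12 → 10
The second coordinate changes by +4 each step: at step 7 it is 23.

(10, 23)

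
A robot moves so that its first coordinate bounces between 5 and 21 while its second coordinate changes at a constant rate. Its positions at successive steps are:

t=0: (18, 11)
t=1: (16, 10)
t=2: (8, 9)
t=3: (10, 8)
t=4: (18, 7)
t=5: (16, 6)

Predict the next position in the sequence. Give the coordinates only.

The first coordinate travels 8 per step and bounces off the walls at 5 and 21.
  step 6: 16 → 8
The second coordinate changes by -1 each step: at step 6 it is 5.

(8, 5)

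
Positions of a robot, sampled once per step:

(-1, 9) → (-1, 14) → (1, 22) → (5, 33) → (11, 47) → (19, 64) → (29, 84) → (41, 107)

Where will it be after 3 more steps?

Taking differences between consecutive positions: (+0, +5), (+2, +8), (+4, +11), (+6, +14), (+8, +17), (+10, +20), (+12, +23). These grow by (+2, +3) each step.
step 8: (41, 107) + (+14, +26) → (55, 133)
step 9: (55, 133) + (+16, +29) → (71, 162)
step 10: (71, 162) + (+18, +32) → (89, 194)

(89, 194)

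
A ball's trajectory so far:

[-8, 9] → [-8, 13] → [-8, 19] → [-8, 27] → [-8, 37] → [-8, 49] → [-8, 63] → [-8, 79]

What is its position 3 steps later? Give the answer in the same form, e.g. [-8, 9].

[-8, 139]

First differences are [+0, +4], [+0, +6], [+0, +8], [+0, +10], [+0, +12], [+0, +14], [+0, +16]; their common second difference is [+0, +2] (constant acceleration).
step 8: [-8, 79] + [+0, +18] → [-8, 97]
step 9: [-8, 97] + [+0, +20] → [-8, 117]
step 10: [-8, 117] + [+0, +22] → [-8, 139]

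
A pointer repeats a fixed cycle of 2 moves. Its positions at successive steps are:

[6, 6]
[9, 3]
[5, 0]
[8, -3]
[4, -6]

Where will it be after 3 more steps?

[6, -15]

Step-to-step displacements: [+3, -3], [-4, -3], [+3, -3], [-4, -3] — a repeating cycle of length 2.
step 5: apply [+3, -3] → [7, -9]
step 6: apply [-4, -3] → [3, -12]
step 7: apply [+3, -3] → [6, -15]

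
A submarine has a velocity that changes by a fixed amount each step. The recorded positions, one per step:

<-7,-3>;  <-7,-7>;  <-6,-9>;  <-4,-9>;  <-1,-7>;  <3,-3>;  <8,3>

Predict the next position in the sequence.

First differences are <+0,-4>, <+1,-2>, <+2,+0>, <+3,+2>, <+4,+4>, <+5,+6>; their common second difference is <+1,+2> (constant acceleration).
step 7: <8,3> + <+6,+8> → <14,11>

<14,11>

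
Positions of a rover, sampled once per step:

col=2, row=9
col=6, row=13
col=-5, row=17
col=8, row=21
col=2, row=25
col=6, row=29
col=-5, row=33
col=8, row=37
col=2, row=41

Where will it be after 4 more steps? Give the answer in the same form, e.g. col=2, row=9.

Col: cycles through 2, 6, -5, 8 every 4 steps. Step 12 lands at position 0 of the cycle → 2.
Row: linear, +4 per step → 57 at step 12.

col=2, row=57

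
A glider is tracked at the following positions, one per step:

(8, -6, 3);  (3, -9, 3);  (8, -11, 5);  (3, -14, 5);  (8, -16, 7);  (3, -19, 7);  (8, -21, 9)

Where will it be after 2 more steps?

(8, -26, 11)

Differencing gives (-5, -3, +0), (+5, -2, +2), (-5, -3, +0), (+5, -2, +2), (-5, -3, +0), (+5, -2, +2). This is the pattern (-5, -3, +0), (+5, -2, +2) repeated.
step 7: apply (-5, -3, +0) → (3, -24, 9)
step 8: apply (+5, -2, +2) → (8, -26, 11)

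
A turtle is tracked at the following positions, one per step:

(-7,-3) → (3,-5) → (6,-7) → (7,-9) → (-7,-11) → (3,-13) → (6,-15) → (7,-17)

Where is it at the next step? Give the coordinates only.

The first coordinate repeats the cycle [-7, 3, 6, 7] with period 4; step 8 mod 4 = 0, giving -7.
The second coordinate changes by -2 each step, so at step 8 it is -3 + 8·(-2) = -19.

(-7,-19)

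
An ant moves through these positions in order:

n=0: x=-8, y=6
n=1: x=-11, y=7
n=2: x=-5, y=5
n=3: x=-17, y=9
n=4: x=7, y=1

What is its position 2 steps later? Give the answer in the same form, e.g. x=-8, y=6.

x=55, y=-15

Consecutive displacements (-3, +1), (+6, -2), (-12, +4), (+24, -8) scale by a factor of -2 each step.
step 5: x=7, y=1 + (-48, +16) → x=-41, y=17
step 6: x=-41, y=17 + (+96, -32) → x=55, y=-15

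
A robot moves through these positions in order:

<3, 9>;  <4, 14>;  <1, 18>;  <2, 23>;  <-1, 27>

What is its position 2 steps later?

<-3, 36>

Step-to-step displacements: <+1, +5>, <-3, +4>, <+1, +5>, <-3, +4> — a repeating cycle of length 2.
step 5: apply <+1, +5> → <0, 32>
step 6: apply <-3, +4> → <-3, 36>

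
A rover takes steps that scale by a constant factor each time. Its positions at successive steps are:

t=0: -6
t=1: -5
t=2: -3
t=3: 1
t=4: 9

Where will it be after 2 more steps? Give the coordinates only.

The jumps are +1, +2, +4, +8 — a geometric progression with ratio 2.
step 5: 9 + 16 → 25
step 6: 25 + 32 → 57

57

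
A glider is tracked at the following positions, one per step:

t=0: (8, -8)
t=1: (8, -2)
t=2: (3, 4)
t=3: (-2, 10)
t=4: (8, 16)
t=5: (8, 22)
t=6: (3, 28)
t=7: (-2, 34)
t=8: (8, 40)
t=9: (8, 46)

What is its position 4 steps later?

(8, 70)

The first coordinate repeats the cycle [8, 8, 3, -2] with period 4; step 13 mod 4 = 1, giving 8.
The second coordinate changes by +6 each step, so at step 13 it is -8 + 13·(6) = 70.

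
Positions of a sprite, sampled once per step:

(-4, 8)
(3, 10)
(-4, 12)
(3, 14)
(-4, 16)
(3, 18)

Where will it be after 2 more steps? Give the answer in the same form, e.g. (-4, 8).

(3, 22)

The first coordinate repeats the cycle [-4, 3] with period 2; step 7 mod 2 = 1, giving 3.
The second coordinate changes by +2 each step, so at step 7 it is 8 + 7·(2) = 22.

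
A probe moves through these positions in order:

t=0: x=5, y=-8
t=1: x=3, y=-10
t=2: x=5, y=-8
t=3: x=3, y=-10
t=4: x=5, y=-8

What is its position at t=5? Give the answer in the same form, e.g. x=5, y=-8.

x=3, y=-10

Step-to-step displacements: (-2,-2), (+2,+2), (-2,-2), (+2,+2); each is -1× the previous.
step 5: x=5, y=-8 + (-2,-2) → x=3, y=-10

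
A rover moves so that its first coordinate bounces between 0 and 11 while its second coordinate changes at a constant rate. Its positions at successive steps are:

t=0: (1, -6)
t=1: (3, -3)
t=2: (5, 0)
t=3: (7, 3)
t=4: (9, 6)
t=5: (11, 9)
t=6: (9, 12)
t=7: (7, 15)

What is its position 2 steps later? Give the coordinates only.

The first coordinate reflects between 0 and 11, moving 2 per step.
  step 8: 7 → 5
  step 9: 5 → 3
The second coordinate changes by +3 each step: at step 9 it is 21.

(3, 21)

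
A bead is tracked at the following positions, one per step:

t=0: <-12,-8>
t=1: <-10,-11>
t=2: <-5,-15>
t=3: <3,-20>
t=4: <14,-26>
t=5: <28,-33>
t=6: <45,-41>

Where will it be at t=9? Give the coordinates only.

Taking differences between consecutive positions: <+2,-3>, <+5,-4>, <+8,-5>, <+11,-6>, <+14,-7>, <+17,-8>. These grow by <+3,-1> each step.
step 7: <45,-41> + <+20,-9> → <65,-50>
step 8: <65,-50> + <+23,-10> → <88,-60>
step 9: <88,-60> + <+26,-11> → <114,-71>

<114,-71>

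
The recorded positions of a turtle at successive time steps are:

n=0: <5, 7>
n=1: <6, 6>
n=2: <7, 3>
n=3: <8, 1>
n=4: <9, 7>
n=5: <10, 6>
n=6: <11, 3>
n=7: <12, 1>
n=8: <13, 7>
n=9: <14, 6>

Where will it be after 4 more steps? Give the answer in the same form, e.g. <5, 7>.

<18, 6>

The first coordinate changes by +1 each step, so at step 13 it is 5 + 13·(1) = 18.
The second coordinate repeats the cycle [7, 6, 3, 1] with period 4; step 13 mod 4 = 1, giving 6.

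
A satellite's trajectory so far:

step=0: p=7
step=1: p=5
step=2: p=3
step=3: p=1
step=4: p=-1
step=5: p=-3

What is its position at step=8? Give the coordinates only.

Each step adds -2 to the position.
step 6: -3 − 2 → p=-5
step 7: -5 − 2 → p=-7
step 8: -7 − 2 → p=-9

p=-9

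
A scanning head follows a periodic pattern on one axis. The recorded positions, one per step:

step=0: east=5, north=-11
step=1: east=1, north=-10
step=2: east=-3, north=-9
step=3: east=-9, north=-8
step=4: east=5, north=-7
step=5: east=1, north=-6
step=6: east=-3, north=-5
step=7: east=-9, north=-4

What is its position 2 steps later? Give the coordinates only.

East: cycles through 5, 1, -3, -9 every 4 steps. Step 9 lands at position 1 of the cycle → 1.
North: linear, +1 per step → -2 at step 9.

east=1, north=-2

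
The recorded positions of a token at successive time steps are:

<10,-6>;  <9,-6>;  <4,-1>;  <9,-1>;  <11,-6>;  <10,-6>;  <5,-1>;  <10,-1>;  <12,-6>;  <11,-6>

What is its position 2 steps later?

<11,-1>

The moves between consecutive positions are <-1,+0>, <-5,+5>, <+5,+0>, <+2,-5>, <-1,+0>, <-5,+5>, <+5,+0>, <+2,-5>, <-1,+0>; they repeat the 4-cycle [<-1,+0>, <-5,+5>, <+5,+0>, <+2,-5>].
step 10: apply <-5,+5> → <6,-1>
step 11: apply <+5,+0> → <11,-1>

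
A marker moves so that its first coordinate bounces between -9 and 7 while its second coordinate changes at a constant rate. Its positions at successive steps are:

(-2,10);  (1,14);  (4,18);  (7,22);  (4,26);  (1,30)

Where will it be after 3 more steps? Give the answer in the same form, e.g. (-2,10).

The first coordinate travels 3 per step and bounces off the walls at -9 and 7.
  step 6: 1 → -2
  step 7: -2 → -5
  step 8: -5 → -8
The second coordinate changes by +4 each step: at step 8 it is 42.

(-8,42)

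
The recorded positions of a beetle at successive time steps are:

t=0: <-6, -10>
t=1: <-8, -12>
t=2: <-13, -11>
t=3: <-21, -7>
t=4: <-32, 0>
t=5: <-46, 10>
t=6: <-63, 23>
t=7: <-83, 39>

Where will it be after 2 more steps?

<-132, 80>

Taking differences between consecutive positions: <-2, -2>, <-5, +1>, <-8, +4>, <-11, +7>, <-14, +10>, <-17, +13>, <-20, +16>. These grow by <-3, +3> each step.
step 8: <-83, 39> + <-23, +19> → <-106, 58>
step 9: <-106, 58> + <-26, +22> → <-132, 80>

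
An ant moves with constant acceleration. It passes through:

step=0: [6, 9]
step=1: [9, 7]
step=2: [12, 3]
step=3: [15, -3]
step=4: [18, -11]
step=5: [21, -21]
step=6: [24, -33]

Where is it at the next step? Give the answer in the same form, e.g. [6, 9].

Successive displacements: [+3, -2], [+3, -4], [+3, -6], [+3, -8], [+3, -10], [+3, -12] — each changes by [+0, -2].
step 7: [24, -33] + [+3, -14] → [27, -47]

[27, -47]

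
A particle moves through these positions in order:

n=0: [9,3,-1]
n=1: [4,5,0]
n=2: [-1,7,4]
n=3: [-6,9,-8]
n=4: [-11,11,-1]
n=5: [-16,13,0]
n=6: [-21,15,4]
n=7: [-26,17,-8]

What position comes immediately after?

The first coordinate changes by -5 each step, so at step 8 it is 9 + 8·(-5) = -31.
The second coordinate changes by +2 each step, so at step 8 it is 3 + 8·(2) = 19.
The third coordinate repeats the cycle [-1, 0, 4, -8] with period 4; step 8 mod 4 = 0, giving -1.

[-31,19,-1]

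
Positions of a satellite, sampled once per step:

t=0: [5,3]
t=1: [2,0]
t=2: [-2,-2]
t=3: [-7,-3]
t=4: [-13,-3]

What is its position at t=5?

[-20,-2]

Successive displacements: [-3,-3], [-4,-2], [-5,-1], [-6,+0] — each changes by [-1,+1].
step 5: [-13,-3] + [-7,+1] → [-20,-2]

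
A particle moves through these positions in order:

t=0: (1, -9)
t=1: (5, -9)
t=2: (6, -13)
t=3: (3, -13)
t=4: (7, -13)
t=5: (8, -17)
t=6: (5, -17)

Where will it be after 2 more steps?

The moves between consecutive positions are (+4, +0), (+1, -4), (-3, +0), (+4, +0), (+1, -4), (-3, +0); they repeat the 3-cycle [(+4, +0), (+1, -4), (-3, +0)].
step 7: apply (+4, +0) → (9, -17)
step 8: apply (+1, -4) → (10, -21)

(10, -21)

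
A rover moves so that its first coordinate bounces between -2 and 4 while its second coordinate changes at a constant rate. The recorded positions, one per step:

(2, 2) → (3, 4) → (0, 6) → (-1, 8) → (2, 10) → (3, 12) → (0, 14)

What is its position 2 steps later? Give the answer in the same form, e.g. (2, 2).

(2, 18)

The first coordinate travels 3 per step and bounces off the walls at -2 and 4.
  step 7: 0 → -1
  step 8: -1 → 2
The second coordinate changes by +2 each step: at step 8 it is 18.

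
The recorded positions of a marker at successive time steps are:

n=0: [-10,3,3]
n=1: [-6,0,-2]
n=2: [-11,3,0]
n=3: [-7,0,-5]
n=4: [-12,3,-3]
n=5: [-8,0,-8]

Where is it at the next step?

[-13,3,-6]

Step-to-step displacements: [+4,-3,-5], [-5,+3,+2], [+4,-3,-5], [-5,+3,+2], [+4,-3,-5] — a repeating cycle of length 2.
step 6: apply [-5,+3,+2] → [-13,3,-6]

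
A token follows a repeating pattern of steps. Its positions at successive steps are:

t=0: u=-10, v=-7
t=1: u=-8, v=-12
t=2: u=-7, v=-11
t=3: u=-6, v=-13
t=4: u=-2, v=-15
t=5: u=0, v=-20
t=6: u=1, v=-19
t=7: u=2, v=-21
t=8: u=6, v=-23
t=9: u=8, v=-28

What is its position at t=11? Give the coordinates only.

Step-to-step displacements: (+2, -5), (+1, +1), (+1, -2), (+4, -2), (+2, -5), (+1, +1), (+1, -2), (+4, -2), (+2, -5) — a repeating cycle of length 4.
step 10: apply (+1, +1) → u=9, v=-27
step 11: apply (+1, -2) → u=10, v=-29

u=10, v=-29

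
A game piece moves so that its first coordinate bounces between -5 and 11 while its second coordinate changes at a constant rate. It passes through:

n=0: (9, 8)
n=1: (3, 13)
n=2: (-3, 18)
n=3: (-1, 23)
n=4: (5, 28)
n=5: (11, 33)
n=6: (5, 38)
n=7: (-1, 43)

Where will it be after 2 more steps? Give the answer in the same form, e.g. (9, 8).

The first coordinate travels 6 per step and bounces off the walls at -5 and 11.
  step 8: -1 → -3
  step 9: -3 → 3
The second coordinate changes by +5 each step: at step 9 it is 53.

(3, 53)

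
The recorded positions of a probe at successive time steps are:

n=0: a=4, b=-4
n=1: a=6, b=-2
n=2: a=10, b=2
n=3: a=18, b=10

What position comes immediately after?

a=34, b=26

Step-to-step displacements: (+2, +2), (+4, +4), (+8, +8); each is 2× the previous.
step 4: a=18, b=10 + (+16, +16) → a=34, b=26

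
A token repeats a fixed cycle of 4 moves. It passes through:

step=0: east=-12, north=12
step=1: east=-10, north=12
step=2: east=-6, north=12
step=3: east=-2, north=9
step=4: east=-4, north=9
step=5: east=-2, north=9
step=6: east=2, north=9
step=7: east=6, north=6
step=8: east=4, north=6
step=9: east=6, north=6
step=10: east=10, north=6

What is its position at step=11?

east=14, north=3

The moves between consecutive positions are (+2, +0), (+4, +0), (+4, -3), (-2, +0), (+2, +0), (+4, +0), (+4, -3), (-2, +0), (+2, +0), (+4, +0); they repeat the 4-cycle [(+2, +0), (+4, +0), (+4, -3), (-2, +0)].
step 11: apply (+4, -3) → east=14, north=3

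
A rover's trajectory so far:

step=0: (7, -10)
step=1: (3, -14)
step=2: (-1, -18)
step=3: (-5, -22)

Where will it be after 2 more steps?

Each step adds (-4, -4) to the position.
step 4: (-5, -22) + (-4, -4) → (-9, -26)
step 5: (-9, -26) + (-4, -4) → (-13, -30)

(-13, -30)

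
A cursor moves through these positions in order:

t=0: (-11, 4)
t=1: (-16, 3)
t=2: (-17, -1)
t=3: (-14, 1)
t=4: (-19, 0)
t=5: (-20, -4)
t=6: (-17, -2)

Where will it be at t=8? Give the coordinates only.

(-23, -7)

Step-to-step displacements: (-5, -1), (-1, -4), (+3, +2), (-5, -1), (-1, -4), (+3, +2) — a repeating cycle of length 3.
step 7: apply (-5, -1) → (-22, -3)
step 8: apply (-1, -4) → (-23, -7)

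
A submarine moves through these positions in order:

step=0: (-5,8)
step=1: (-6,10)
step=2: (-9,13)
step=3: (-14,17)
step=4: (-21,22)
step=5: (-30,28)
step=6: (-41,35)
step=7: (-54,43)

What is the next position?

Taking differences between consecutive positions: (-1,+2), (-3,+3), (-5,+4), (-7,+5), (-9,+6), (-11,+7), (-13,+8). These grow by (-2,+1) each step.
step 8: (-54,43) + (-15,+9) → (-69,52)

(-69,52)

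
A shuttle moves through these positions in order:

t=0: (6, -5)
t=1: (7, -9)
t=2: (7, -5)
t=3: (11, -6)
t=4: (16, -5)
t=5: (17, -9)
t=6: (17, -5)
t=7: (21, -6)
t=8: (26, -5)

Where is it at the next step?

Step-to-step displacements: (+1, -4), (+0, +4), (+4, -1), (+5, +1), (+1, -4), (+0, +4), (+4, -1), (+5, +1) — a repeating cycle of length 4.
step 9: apply (+1, -4) → (27, -9)

(27, -9)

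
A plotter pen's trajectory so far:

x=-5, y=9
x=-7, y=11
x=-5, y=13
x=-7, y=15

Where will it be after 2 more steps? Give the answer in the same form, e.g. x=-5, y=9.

x=-7, y=19

X: cycles through -5, -7 every 2 steps. Step 5 lands at position 1 of the cycle → -7.
Y: linear, +2 per step → 19 at step 5.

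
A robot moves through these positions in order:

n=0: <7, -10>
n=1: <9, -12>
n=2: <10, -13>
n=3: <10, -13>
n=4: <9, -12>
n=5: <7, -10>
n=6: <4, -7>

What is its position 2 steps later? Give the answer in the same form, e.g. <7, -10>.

<-5, 2>

Taking differences between consecutive positions: <+2, -2>, <+1, -1>, <+0, +0>, <-1, +1>, <-2, +2>, <-3, +3>. These grow by <-1, +1> each step.
step 7: <4, -7> + <-4, +4> → <0, -3>
step 8: <0, -3> + <-5, +5> → <-5, 2>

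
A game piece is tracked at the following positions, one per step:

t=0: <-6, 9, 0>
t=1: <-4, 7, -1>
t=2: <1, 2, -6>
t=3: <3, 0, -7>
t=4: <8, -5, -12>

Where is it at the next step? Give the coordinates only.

<10, -7, -13>

The moves between consecutive positions are <+2, -2, -1>, <+5, -5, -5>, <+2, -2, -1>, <+5, -5, -5>; they repeat the 2-cycle [<+2, -2, -1>, <+5, -5, -5>].
step 5: apply <+2, -2, -1> → <10, -7, -13>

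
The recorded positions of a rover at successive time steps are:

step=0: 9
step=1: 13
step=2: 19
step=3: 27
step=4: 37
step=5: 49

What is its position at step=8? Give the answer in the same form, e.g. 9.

97

Successive displacements: +4, +6, +8, +10, +12 — each changes by +2.
step 6: 49 + 14 → 63
step 7: 63 + 16 → 79
step 8: 79 + 18 → 97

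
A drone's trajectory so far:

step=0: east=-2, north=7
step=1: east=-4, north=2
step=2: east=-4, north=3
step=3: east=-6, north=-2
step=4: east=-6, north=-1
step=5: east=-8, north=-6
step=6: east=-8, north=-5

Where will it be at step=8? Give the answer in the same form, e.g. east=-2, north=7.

Step-to-step displacements: (-2,-5), (+0,+1), (-2,-5), (+0,+1), (-2,-5), (+0,+1) — a repeating cycle of length 2.
step 7: apply (-2,-5) → east=-10, north=-10
step 8: apply (+0,+1) → east=-10, north=-9

east=-10, north=-9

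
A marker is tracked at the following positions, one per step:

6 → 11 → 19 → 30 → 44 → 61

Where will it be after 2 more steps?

104

First differences are +5, +8, +11, +14, +17; their common second difference is +3 (constant acceleration).
step 6: 61 + 20 → 81
step 7: 81 + 23 → 104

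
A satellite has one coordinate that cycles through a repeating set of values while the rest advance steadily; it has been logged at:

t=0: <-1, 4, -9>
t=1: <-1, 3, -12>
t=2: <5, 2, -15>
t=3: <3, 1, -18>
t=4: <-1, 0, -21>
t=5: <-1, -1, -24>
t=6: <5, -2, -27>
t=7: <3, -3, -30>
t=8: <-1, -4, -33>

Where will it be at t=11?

<3, -7, -42>

The first coordinate repeats the cycle [-1, -1, 5, 3] with period 4; step 11 mod 4 = 3, giving 3.
The second coordinate changes by -1 each step, so at step 11 it is 4 + 11·(-1) = -7.
The third coordinate changes by -3 each step, so at step 11 it is -9 + 11·(-3) = -42.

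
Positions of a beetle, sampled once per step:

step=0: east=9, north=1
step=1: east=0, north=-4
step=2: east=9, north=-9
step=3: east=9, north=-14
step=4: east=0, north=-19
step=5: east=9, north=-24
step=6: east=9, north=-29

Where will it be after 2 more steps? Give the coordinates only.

east=9, north=-39

The east coordinate repeats the cycle [9, 0, 9] with period 3; step 8 mod 3 = 2, giving 9.
The north coordinate changes by -5 each step, so at step 8 it is 1 + 8·(-5) = -39.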